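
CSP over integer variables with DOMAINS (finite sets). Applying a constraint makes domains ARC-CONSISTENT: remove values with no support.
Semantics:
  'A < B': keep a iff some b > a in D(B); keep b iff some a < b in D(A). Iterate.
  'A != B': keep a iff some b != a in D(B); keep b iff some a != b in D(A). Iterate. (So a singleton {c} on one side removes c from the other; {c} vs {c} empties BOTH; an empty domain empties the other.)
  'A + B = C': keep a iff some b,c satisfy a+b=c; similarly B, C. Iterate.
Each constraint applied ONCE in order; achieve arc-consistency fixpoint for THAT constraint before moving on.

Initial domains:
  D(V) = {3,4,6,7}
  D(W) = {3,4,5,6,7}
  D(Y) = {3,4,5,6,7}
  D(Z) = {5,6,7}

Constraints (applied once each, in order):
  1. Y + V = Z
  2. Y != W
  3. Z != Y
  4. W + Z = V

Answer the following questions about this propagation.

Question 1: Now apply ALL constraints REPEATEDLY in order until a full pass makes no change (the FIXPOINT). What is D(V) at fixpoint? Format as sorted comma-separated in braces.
pass 0 (initial): D(V)={3,4,6,7}
pass 1: V {3,4,6,7}->{}; W {3,4,5,6,7}->{}; Y {3,4,5,6,7}->{3,4}; Z {5,6,7}->{}
pass 2: Y {3,4}->{}
pass 3: no change
Fixpoint after 3 passes: D(V) = {}

Answer: {}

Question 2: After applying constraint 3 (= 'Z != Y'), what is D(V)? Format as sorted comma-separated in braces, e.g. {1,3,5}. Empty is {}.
Constraint 1 (Y + V = Z) on D(Y)={3,4,5,6,7} D(V)={3,4,6,7} D(Z)={5,6,7}: Y {3,4,5,6,7}->{3,4}; V {3,4,6,7}->{3,4}; Z {5,6,7}->{6,7}
Constraint 2 (Y != W) on D(Y)={3,4} D(W)={3,4,5,6,7}: no change
Constraint 3 (Z != Y) on D(Z)={6,7} D(Y)={3,4}: no change
So after constraint 3: D(V) = {3,4}

Answer: {3,4}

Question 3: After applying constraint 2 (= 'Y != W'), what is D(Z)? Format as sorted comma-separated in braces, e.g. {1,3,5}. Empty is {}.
Answer: {6,7}

Derivation:
Constraint 1 (Y + V = Z) on D(Y)={3,4,5,6,7} D(V)={3,4,6,7} D(Z)={5,6,7}: Y {3,4,5,6,7}->{3,4}; V {3,4,6,7}->{3,4}; Z {5,6,7}->{6,7}
Constraint 2 (Y != W) on D(Y)={3,4} D(W)={3,4,5,6,7}: no change
So after constraint 2: D(Z) = {6,7}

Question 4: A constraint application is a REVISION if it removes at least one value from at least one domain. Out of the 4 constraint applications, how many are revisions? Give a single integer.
Constraint 1 (Y + V = Z) on D(Y)={3,4,5,6,7} D(V)={3,4,6,7} D(Z)={5,6,7}: Y {3,4,5,6,7}->{3,4}; V {3,4,6,7}->{3,4}; Z {5,6,7}->{6,7} => REVISION
Constraint 2 (Y != W) on D(Y)={3,4} D(W)={3,4,5,6,7}: no change => not a revision
Constraint 3 (Z != Y) on D(Z)={6,7} D(Y)={3,4}: no change => not a revision
Constraint 4 (W + Z = V) on D(W)={3,4,5,6,7} D(Z)={6,7} D(V)={3,4}: W {3,4,5,6,7}->{}; Z {6,7}->{}; V {3,4}->{} => REVISION
Total revisions = 2

Answer: 2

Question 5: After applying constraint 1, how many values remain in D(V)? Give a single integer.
Constraint 1 (Y + V = Z) on D(Y)={3,4,5,6,7} D(V)={3,4,6,7} D(Z)={5,6,7}: Y {3,4,5,6,7}->{3,4}; V {3,4,6,7}->{3,4}; Z {5,6,7}->{6,7}
So after constraint 1: D(V)={3,4}, size = 2

Answer: 2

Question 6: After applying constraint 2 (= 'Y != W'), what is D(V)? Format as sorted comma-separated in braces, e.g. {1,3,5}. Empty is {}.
Constraint 1 (Y + V = Z) on D(Y)={3,4,5,6,7} D(V)={3,4,6,7} D(Z)={5,6,7}: Y {3,4,5,6,7}->{3,4}; V {3,4,6,7}->{3,4}; Z {5,6,7}->{6,7}
Constraint 2 (Y != W) on D(Y)={3,4} D(W)={3,4,5,6,7}: no change
So after constraint 2: D(V) = {3,4}

Answer: {3,4}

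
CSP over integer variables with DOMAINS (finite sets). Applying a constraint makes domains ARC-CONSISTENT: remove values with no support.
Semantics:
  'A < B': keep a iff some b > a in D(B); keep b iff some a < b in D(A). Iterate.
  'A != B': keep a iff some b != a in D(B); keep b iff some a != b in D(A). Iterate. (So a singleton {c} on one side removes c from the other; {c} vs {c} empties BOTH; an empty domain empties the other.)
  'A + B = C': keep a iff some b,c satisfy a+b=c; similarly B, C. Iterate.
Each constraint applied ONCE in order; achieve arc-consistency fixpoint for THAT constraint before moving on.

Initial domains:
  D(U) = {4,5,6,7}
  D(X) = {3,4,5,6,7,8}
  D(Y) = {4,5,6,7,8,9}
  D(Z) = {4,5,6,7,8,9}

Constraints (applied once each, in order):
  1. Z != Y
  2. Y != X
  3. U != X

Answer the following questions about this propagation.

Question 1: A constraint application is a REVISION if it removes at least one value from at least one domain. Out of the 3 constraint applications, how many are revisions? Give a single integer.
Constraint 1 (Z != Y) on D(Z)={4,5,6,7,8,9} D(Y)={4,5,6,7,8,9}: no change => not a revision
Constraint 2 (Y != X) on D(Y)={4,5,6,7,8,9} D(X)={3,4,5,6,7,8}: no change => not a revision
Constraint 3 (U != X) on D(U)={4,5,6,7} D(X)={3,4,5,6,7,8}: no change => not a revision
Total revisions = 0

Answer: 0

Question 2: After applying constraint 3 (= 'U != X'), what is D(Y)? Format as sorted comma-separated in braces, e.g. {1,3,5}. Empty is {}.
Constraint 1 (Z != Y) on D(Z)={4,5,6,7,8,9} D(Y)={4,5,6,7,8,9}: no change
Constraint 2 (Y != X) on D(Y)={4,5,6,7,8,9} D(X)={3,4,5,6,7,8}: no change
Constraint 3 (U != X) on D(U)={4,5,6,7} D(X)={3,4,5,6,7,8}: no change
So after constraint 3: D(Y) = {4,5,6,7,8,9}

Answer: {4,5,6,7,8,9}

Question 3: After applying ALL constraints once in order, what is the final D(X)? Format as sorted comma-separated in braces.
Constraint 1 (Z != Y) on D(Z)={4,5,6,7,8,9} D(Y)={4,5,6,7,8,9}: no change
Constraint 2 (Y != X) on D(Y)={4,5,6,7,8,9} D(X)={3,4,5,6,7,8}: no change
Constraint 3 (U != X) on D(U)={4,5,6,7} D(X)={3,4,5,6,7,8}: no change
So after all 3 constraints: D(X) = {3,4,5,6,7,8}

Answer: {3,4,5,6,7,8}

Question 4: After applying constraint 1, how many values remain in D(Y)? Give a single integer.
Answer: 6

Derivation:
Constraint 1 (Z != Y) on D(Z)={4,5,6,7,8,9} D(Y)={4,5,6,7,8,9}: no change
So after constraint 1: D(Y)={4,5,6,7,8,9}, size = 6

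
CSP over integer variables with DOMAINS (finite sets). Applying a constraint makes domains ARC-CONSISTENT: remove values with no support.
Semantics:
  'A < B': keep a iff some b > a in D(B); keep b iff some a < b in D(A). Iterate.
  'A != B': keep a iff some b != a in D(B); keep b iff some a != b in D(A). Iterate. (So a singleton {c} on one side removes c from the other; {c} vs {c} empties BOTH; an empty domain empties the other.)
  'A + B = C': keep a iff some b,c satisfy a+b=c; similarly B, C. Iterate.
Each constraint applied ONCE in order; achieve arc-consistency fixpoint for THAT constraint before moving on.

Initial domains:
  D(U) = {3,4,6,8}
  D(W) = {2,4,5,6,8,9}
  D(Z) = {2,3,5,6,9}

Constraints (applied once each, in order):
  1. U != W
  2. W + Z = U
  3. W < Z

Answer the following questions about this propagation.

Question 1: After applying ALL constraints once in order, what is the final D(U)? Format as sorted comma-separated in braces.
Constraint 1 (U != W) on D(U)={3,4,6,8} D(W)={2,4,5,6,8,9}: no change
Constraint 2 (W + Z = U) on D(W)={2,4,5,6,8,9} D(Z)={2,3,5,6,9} D(U)={3,4,6,8}: W {2,4,5,6,8,9}->{2,4,5,6}; Z {2,3,5,6,9}->{2,3,6}; U {3,4,6,8}->{4,6,8}
Constraint 3 (W < Z) on D(W)={2,4,5,6} D(Z)={2,3,6}: W {2,4,5,6}->{2,4,5}; Z {2,3,6}->{3,6}
So after all 3 constraints: D(U) = {4,6,8}

Answer: {4,6,8}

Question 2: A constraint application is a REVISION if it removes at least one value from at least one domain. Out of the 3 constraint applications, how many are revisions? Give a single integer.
Answer: 2

Derivation:
Constraint 1 (U != W) on D(U)={3,4,6,8} D(W)={2,4,5,6,8,9}: no change => not a revision
Constraint 2 (W + Z = U) on D(W)={2,4,5,6,8,9} D(Z)={2,3,5,6,9} D(U)={3,4,6,8}: W {2,4,5,6,8,9}->{2,4,5,6}; Z {2,3,5,6,9}->{2,3,6}; U {3,4,6,8}->{4,6,8} => REVISION
Constraint 3 (W < Z) on D(W)={2,4,5,6} D(Z)={2,3,6}: W {2,4,5,6}->{2,4,5}; Z {2,3,6}->{3,6} => REVISION
Total revisions = 2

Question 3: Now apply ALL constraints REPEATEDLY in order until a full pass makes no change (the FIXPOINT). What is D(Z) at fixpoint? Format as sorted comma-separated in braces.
pass 0 (initial): D(Z)={2,3,5,6,9}
pass 1: U {3,4,6,8}->{4,6,8}; W {2,4,5,6,8,9}->{2,4,5}; Z {2,3,5,6,9}->{3,6}
pass 2: U {4,6,8}->{8}; W {2,4,5}->{2,5}
pass 3: no change
Fixpoint after 3 passes: D(Z) = {3,6}

Answer: {3,6}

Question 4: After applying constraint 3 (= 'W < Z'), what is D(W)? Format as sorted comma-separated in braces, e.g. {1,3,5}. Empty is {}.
Constraint 1 (U != W) on D(U)={3,4,6,8} D(W)={2,4,5,6,8,9}: no change
Constraint 2 (W + Z = U) on D(W)={2,4,5,6,8,9} D(Z)={2,3,5,6,9} D(U)={3,4,6,8}: W {2,4,5,6,8,9}->{2,4,5,6}; Z {2,3,5,6,9}->{2,3,6}; U {3,4,6,8}->{4,6,8}
Constraint 3 (W < Z) on D(W)={2,4,5,6} D(Z)={2,3,6}: W {2,4,5,6}->{2,4,5}; Z {2,3,6}->{3,6}
So after constraint 3: D(W) = {2,4,5}

Answer: {2,4,5}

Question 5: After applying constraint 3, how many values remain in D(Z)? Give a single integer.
Answer: 2

Derivation:
Constraint 1 (U != W) on D(U)={3,4,6,8} D(W)={2,4,5,6,8,9}: no change
Constraint 2 (W + Z = U) on D(W)={2,4,5,6,8,9} D(Z)={2,3,5,6,9} D(U)={3,4,6,8}: W {2,4,5,6,8,9}->{2,4,5,6}; Z {2,3,5,6,9}->{2,3,6}; U {3,4,6,8}->{4,6,8}
Constraint 3 (W < Z) on D(W)={2,4,5,6} D(Z)={2,3,6}: W {2,4,5,6}->{2,4,5}; Z {2,3,6}->{3,6}
So after constraint 3: D(Z)={3,6}, size = 2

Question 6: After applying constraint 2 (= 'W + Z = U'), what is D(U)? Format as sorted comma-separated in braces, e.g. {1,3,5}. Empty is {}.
Constraint 1 (U != W) on D(U)={3,4,6,8} D(W)={2,4,5,6,8,9}: no change
Constraint 2 (W + Z = U) on D(W)={2,4,5,6,8,9} D(Z)={2,3,5,6,9} D(U)={3,4,6,8}: W {2,4,5,6,8,9}->{2,4,5,6}; Z {2,3,5,6,9}->{2,3,6}; U {3,4,6,8}->{4,6,8}
So after constraint 2: D(U) = {4,6,8}

Answer: {4,6,8}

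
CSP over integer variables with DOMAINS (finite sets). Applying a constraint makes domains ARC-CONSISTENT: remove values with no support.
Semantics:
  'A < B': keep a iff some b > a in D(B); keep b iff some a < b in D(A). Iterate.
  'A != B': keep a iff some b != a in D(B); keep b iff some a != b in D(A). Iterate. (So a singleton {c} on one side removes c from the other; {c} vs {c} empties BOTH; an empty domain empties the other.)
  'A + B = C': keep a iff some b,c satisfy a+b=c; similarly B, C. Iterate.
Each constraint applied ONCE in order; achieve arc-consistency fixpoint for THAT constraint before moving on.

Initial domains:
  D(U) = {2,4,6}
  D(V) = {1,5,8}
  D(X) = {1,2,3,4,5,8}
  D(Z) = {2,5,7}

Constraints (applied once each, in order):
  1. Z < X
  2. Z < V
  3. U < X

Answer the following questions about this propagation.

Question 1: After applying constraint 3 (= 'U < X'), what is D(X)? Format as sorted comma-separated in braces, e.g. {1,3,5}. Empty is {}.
Answer: {3,4,5,8}

Derivation:
Constraint 1 (Z < X) on D(Z)={2,5,7} D(X)={1,2,3,4,5,8}: X {1,2,3,4,5,8}->{3,4,5,8}
Constraint 2 (Z < V) on D(Z)={2,5,7} D(V)={1,5,8}: V {1,5,8}->{5,8}
Constraint 3 (U < X) on D(U)={2,4,6} D(X)={3,4,5,8}: no change
So after constraint 3: D(X) = {3,4,5,8}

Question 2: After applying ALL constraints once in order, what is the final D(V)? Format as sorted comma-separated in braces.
Answer: {5,8}

Derivation:
Constraint 1 (Z < X) on D(Z)={2,5,7} D(X)={1,2,3,4,5,8}: X {1,2,3,4,5,8}->{3,4,5,8}
Constraint 2 (Z < V) on D(Z)={2,5,7} D(V)={1,5,8}: V {1,5,8}->{5,8}
Constraint 3 (U < X) on D(U)={2,4,6} D(X)={3,4,5,8}: no change
So after all 3 constraints: D(V) = {5,8}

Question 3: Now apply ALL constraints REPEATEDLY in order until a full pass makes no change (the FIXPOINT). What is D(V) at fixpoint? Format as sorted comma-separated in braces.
Answer: {5,8}

Derivation:
pass 0 (initial): D(V)={1,5,8}
pass 1: V {1,5,8}->{5,8}; X {1,2,3,4,5,8}->{3,4,5,8}
pass 2: no change
Fixpoint after 2 passes: D(V) = {5,8}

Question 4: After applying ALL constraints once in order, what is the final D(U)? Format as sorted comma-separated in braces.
Answer: {2,4,6}

Derivation:
Constraint 1 (Z < X) on D(Z)={2,5,7} D(X)={1,2,3,4,5,8}: X {1,2,3,4,5,8}->{3,4,5,8}
Constraint 2 (Z < V) on D(Z)={2,5,7} D(V)={1,5,8}: V {1,5,8}->{5,8}
Constraint 3 (U < X) on D(U)={2,4,6} D(X)={3,4,5,8}: no change
So after all 3 constraints: D(U) = {2,4,6}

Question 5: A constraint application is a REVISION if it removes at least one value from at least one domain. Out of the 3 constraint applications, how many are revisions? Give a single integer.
Constraint 1 (Z < X) on D(Z)={2,5,7} D(X)={1,2,3,4,5,8}: X {1,2,3,4,5,8}->{3,4,5,8} => REVISION
Constraint 2 (Z < V) on D(Z)={2,5,7} D(V)={1,5,8}: V {1,5,8}->{5,8} => REVISION
Constraint 3 (U < X) on D(U)={2,4,6} D(X)={3,4,5,8}: no change => not a revision
Total revisions = 2

Answer: 2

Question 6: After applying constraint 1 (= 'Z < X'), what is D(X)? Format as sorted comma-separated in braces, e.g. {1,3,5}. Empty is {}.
Answer: {3,4,5,8}

Derivation:
Constraint 1 (Z < X) on D(Z)={2,5,7} D(X)={1,2,3,4,5,8}: X {1,2,3,4,5,8}->{3,4,5,8}
So after constraint 1: D(X) = {3,4,5,8}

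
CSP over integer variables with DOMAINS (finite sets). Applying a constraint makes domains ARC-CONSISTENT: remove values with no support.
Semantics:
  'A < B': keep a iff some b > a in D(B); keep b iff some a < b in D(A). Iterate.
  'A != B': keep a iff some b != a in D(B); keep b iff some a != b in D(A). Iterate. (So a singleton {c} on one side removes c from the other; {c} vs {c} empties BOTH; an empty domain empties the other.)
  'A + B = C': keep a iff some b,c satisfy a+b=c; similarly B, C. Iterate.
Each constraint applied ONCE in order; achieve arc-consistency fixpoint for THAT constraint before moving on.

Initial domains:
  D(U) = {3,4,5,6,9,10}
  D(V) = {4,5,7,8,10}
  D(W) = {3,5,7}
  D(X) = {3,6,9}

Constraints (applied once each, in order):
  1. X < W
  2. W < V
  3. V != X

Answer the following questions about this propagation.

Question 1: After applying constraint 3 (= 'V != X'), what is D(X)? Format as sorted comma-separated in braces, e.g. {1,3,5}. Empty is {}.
Answer: {3,6}

Derivation:
Constraint 1 (X < W) on D(X)={3,6,9} D(W)={3,5,7}: X {3,6,9}->{3,6}; W {3,5,7}->{5,7}
Constraint 2 (W < V) on D(W)={5,7} D(V)={4,5,7,8,10}: V {4,5,7,8,10}->{7,8,10}
Constraint 3 (V != X) on D(V)={7,8,10} D(X)={3,6}: no change
So after constraint 3: D(X) = {3,6}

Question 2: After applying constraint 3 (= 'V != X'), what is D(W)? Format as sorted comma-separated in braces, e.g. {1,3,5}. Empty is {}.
Constraint 1 (X < W) on D(X)={3,6,9} D(W)={3,5,7}: X {3,6,9}->{3,6}; W {3,5,7}->{5,7}
Constraint 2 (W < V) on D(W)={5,7} D(V)={4,5,7,8,10}: V {4,5,7,8,10}->{7,8,10}
Constraint 3 (V != X) on D(V)={7,8,10} D(X)={3,6}: no change
So after constraint 3: D(W) = {5,7}

Answer: {5,7}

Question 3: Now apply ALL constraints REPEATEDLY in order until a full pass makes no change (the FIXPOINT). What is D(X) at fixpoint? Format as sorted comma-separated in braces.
pass 0 (initial): D(X)={3,6,9}
pass 1: V {4,5,7,8,10}->{7,8,10}; W {3,5,7}->{5,7}; X {3,6,9}->{3,6}
pass 2: no change
Fixpoint after 2 passes: D(X) = {3,6}

Answer: {3,6}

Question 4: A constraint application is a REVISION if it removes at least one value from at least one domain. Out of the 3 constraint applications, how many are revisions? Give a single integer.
Answer: 2

Derivation:
Constraint 1 (X < W) on D(X)={3,6,9} D(W)={3,5,7}: X {3,6,9}->{3,6}; W {3,5,7}->{5,7} => REVISION
Constraint 2 (W < V) on D(W)={5,7} D(V)={4,5,7,8,10}: V {4,5,7,8,10}->{7,8,10} => REVISION
Constraint 3 (V != X) on D(V)={7,8,10} D(X)={3,6}: no change => not a revision
Total revisions = 2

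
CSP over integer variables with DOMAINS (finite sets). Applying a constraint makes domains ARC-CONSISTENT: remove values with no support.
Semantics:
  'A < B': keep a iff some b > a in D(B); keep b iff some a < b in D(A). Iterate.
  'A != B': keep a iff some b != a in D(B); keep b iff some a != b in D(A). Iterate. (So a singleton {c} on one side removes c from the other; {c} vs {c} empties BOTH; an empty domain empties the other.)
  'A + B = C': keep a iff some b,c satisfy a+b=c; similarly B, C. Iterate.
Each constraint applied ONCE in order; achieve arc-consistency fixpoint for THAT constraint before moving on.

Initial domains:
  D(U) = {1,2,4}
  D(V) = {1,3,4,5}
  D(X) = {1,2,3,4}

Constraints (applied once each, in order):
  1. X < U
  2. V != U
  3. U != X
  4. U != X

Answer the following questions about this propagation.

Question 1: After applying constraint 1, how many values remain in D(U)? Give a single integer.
Answer: 2

Derivation:
Constraint 1 (X < U) on D(X)={1,2,3,4} D(U)={1,2,4}: X {1,2,3,4}->{1,2,3}; U {1,2,4}->{2,4}
So after constraint 1: D(U)={2,4}, size = 2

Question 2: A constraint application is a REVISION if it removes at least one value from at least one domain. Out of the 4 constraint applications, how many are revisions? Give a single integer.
Constraint 1 (X < U) on D(X)={1,2,3,4} D(U)={1,2,4}: X {1,2,3,4}->{1,2,3}; U {1,2,4}->{2,4} => REVISION
Constraint 2 (V != U) on D(V)={1,3,4,5} D(U)={2,4}: no change => not a revision
Constraint 3 (U != X) on D(U)={2,4} D(X)={1,2,3}: no change => not a revision
Constraint 4 (U != X) on D(U)={2,4} D(X)={1,2,3}: no change => not a revision
Total revisions = 1

Answer: 1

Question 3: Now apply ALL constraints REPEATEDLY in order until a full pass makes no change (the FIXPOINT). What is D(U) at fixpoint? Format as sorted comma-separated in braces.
pass 0 (initial): D(U)={1,2,4}
pass 1: U {1,2,4}->{2,4}; X {1,2,3,4}->{1,2,3}
pass 2: no change
Fixpoint after 2 passes: D(U) = {2,4}

Answer: {2,4}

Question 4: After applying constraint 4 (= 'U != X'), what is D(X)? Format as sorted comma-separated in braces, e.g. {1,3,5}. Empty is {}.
Constraint 1 (X < U) on D(X)={1,2,3,4} D(U)={1,2,4}: X {1,2,3,4}->{1,2,3}; U {1,2,4}->{2,4}
Constraint 2 (V != U) on D(V)={1,3,4,5} D(U)={2,4}: no change
Constraint 3 (U != X) on D(U)={2,4} D(X)={1,2,3}: no change
Constraint 4 (U != X) on D(U)={2,4} D(X)={1,2,3}: no change
So after constraint 4: D(X) = {1,2,3}

Answer: {1,2,3}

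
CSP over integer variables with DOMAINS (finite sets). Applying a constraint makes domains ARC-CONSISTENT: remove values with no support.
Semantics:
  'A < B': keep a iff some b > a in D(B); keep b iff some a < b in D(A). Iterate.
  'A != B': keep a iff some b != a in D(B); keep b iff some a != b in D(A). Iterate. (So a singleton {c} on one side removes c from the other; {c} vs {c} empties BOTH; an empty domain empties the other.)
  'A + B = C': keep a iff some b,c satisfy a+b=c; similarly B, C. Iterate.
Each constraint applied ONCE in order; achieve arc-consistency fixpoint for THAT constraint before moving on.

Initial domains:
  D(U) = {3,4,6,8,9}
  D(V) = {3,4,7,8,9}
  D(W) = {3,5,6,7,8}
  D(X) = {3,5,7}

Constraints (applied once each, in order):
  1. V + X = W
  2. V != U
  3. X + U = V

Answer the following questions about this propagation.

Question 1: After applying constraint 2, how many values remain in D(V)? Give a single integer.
Constraint 1 (V + X = W) on D(V)={3,4,7,8,9} D(X)={3,5,7} D(W)={3,5,6,7,8}: V {3,4,7,8,9}->{3,4}; X {3,5,7}->{3,5}; W {3,5,6,7,8}->{6,7,8}
Constraint 2 (V != U) on D(V)={3,4} D(U)={3,4,6,8,9}: no change
So after constraint 2: D(V)={3,4}, size = 2

Answer: 2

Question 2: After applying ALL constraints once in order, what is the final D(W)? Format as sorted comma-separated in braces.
Constraint 1 (V + X = W) on D(V)={3,4,7,8,9} D(X)={3,5,7} D(W)={3,5,6,7,8}: V {3,4,7,8,9}->{3,4}; X {3,5,7}->{3,5}; W {3,5,6,7,8}->{6,7,8}
Constraint 2 (V != U) on D(V)={3,4} D(U)={3,4,6,8,9}: no change
Constraint 3 (X + U = V) on D(X)={3,5} D(U)={3,4,6,8,9} D(V)={3,4}: X {3,5}->{}; U {3,4,6,8,9}->{}; V {3,4}->{}
So after all 3 constraints: D(W) = {6,7,8}

Answer: {6,7,8}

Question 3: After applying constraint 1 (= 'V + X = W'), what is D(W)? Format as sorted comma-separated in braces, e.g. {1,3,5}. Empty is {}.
Answer: {6,7,8}

Derivation:
Constraint 1 (V + X = W) on D(V)={3,4,7,8,9} D(X)={3,5,7} D(W)={3,5,6,7,8}: V {3,4,7,8,9}->{3,4}; X {3,5,7}->{3,5}; W {3,5,6,7,8}->{6,7,8}
So after constraint 1: D(W) = {6,7,8}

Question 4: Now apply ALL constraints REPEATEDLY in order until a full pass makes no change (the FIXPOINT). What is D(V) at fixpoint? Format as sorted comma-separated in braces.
pass 0 (initial): D(V)={3,4,7,8,9}
pass 1: U {3,4,6,8,9}->{}; V {3,4,7,8,9}->{}; W {3,5,6,7,8}->{6,7,8}; X {3,5,7}->{}
pass 2: W {6,7,8}->{}
pass 3: no change
Fixpoint after 3 passes: D(V) = {}

Answer: {}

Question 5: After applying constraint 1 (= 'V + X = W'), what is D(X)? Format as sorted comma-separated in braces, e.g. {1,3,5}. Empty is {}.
Constraint 1 (V + X = W) on D(V)={3,4,7,8,9} D(X)={3,5,7} D(W)={3,5,6,7,8}: V {3,4,7,8,9}->{3,4}; X {3,5,7}->{3,5}; W {3,5,6,7,8}->{6,7,8}
So after constraint 1: D(X) = {3,5}

Answer: {3,5}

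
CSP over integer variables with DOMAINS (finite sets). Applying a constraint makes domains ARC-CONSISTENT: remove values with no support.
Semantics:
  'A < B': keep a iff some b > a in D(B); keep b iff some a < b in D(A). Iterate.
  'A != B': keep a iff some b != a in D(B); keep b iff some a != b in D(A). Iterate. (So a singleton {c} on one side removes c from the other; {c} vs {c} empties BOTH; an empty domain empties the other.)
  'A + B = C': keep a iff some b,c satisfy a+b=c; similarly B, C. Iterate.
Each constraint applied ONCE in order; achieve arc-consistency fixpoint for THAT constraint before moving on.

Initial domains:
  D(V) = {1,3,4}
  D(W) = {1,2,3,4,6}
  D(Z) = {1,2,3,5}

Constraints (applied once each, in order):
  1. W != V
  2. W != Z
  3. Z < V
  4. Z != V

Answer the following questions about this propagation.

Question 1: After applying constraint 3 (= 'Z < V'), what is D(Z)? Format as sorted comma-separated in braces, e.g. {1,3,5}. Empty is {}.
Constraint 1 (W != V) on D(W)={1,2,3,4,6} D(V)={1,3,4}: no change
Constraint 2 (W != Z) on D(W)={1,2,3,4,6} D(Z)={1,2,3,5}: no change
Constraint 3 (Z < V) on D(Z)={1,2,3,5} D(V)={1,3,4}: Z {1,2,3,5}->{1,2,3}; V {1,3,4}->{3,4}
So after constraint 3: D(Z) = {1,2,3}

Answer: {1,2,3}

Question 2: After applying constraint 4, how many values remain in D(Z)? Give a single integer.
Constraint 1 (W != V) on D(W)={1,2,3,4,6} D(V)={1,3,4}: no change
Constraint 2 (W != Z) on D(W)={1,2,3,4,6} D(Z)={1,2,3,5}: no change
Constraint 3 (Z < V) on D(Z)={1,2,3,5} D(V)={1,3,4}: Z {1,2,3,5}->{1,2,3}; V {1,3,4}->{3,4}
Constraint 4 (Z != V) on D(Z)={1,2,3} D(V)={3,4}: no change
So after constraint 4: D(Z)={1,2,3}, size = 3

Answer: 3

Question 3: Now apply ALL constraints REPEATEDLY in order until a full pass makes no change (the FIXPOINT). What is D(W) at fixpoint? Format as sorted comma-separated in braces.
pass 0 (initial): D(W)={1,2,3,4,6}
pass 1: V {1,3,4}->{3,4}; Z {1,2,3,5}->{1,2,3}
pass 2: no change
Fixpoint after 2 passes: D(W) = {1,2,3,4,6}

Answer: {1,2,3,4,6}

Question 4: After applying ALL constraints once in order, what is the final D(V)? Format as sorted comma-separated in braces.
Constraint 1 (W != V) on D(W)={1,2,3,4,6} D(V)={1,3,4}: no change
Constraint 2 (W != Z) on D(W)={1,2,3,4,6} D(Z)={1,2,3,5}: no change
Constraint 3 (Z < V) on D(Z)={1,2,3,5} D(V)={1,3,4}: Z {1,2,3,5}->{1,2,3}; V {1,3,4}->{3,4}
Constraint 4 (Z != V) on D(Z)={1,2,3} D(V)={3,4}: no change
So after all 4 constraints: D(V) = {3,4}

Answer: {3,4}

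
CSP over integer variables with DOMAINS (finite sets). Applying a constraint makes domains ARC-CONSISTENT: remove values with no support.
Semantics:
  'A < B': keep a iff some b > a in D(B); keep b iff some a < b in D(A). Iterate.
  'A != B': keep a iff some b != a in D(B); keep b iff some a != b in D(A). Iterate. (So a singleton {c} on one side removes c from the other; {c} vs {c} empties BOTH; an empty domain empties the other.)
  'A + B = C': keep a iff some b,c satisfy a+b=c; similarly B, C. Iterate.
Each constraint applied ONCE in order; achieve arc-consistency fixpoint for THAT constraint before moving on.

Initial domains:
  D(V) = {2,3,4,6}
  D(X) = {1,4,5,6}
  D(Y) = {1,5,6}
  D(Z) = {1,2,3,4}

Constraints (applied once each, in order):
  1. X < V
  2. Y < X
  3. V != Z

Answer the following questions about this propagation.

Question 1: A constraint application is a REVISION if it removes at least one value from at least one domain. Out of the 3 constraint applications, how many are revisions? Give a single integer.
Answer: 2

Derivation:
Constraint 1 (X < V) on D(X)={1,4,5,6} D(V)={2,3,4,6}: X {1,4,5,6}->{1,4,5} => REVISION
Constraint 2 (Y < X) on D(Y)={1,5,6} D(X)={1,4,5}: Y {1,5,6}->{1}; X {1,4,5}->{4,5} => REVISION
Constraint 3 (V != Z) on D(V)={2,3,4,6} D(Z)={1,2,3,4}: no change => not a revision
Total revisions = 2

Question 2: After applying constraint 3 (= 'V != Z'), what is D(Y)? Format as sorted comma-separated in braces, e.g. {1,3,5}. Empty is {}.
Constraint 1 (X < V) on D(X)={1,4,5,6} D(V)={2,3,4,6}: X {1,4,5,6}->{1,4,5}
Constraint 2 (Y < X) on D(Y)={1,5,6} D(X)={1,4,5}: Y {1,5,6}->{1}; X {1,4,5}->{4,5}
Constraint 3 (V != Z) on D(V)={2,3,4,6} D(Z)={1,2,3,4}: no change
So after constraint 3: D(Y) = {1}

Answer: {1}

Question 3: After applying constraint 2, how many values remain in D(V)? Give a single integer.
Answer: 4

Derivation:
Constraint 1 (X < V) on D(X)={1,4,5,6} D(V)={2,3,4,6}: X {1,4,5,6}->{1,4,5}
Constraint 2 (Y < X) on D(Y)={1,5,6} D(X)={1,4,5}: Y {1,5,6}->{1}; X {1,4,5}->{4,5}
So after constraint 2: D(V)={2,3,4,6}, size = 4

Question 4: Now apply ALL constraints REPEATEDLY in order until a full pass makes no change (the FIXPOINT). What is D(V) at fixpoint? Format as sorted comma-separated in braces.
Answer: {6}

Derivation:
pass 0 (initial): D(V)={2,3,4,6}
pass 1: X {1,4,5,6}->{4,5}; Y {1,5,6}->{1}
pass 2: V {2,3,4,6}->{6}
pass 3: no change
Fixpoint after 3 passes: D(V) = {6}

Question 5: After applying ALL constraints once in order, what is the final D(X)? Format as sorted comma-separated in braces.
Constraint 1 (X < V) on D(X)={1,4,5,6} D(V)={2,3,4,6}: X {1,4,5,6}->{1,4,5}
Constraint 2 (Y < X) on D(Y)={1,5,6} D(X)={1,4,5}: Y {1,5,6}->{1}; X {1,4,5}->{4,5}
Constraint 3 (V != Z) on D(V)={2,3,4,6} D(Z)={1,2,3,4}: no change
So after all 3 constraints: D(X) = {4,5}

Answer: {4,5}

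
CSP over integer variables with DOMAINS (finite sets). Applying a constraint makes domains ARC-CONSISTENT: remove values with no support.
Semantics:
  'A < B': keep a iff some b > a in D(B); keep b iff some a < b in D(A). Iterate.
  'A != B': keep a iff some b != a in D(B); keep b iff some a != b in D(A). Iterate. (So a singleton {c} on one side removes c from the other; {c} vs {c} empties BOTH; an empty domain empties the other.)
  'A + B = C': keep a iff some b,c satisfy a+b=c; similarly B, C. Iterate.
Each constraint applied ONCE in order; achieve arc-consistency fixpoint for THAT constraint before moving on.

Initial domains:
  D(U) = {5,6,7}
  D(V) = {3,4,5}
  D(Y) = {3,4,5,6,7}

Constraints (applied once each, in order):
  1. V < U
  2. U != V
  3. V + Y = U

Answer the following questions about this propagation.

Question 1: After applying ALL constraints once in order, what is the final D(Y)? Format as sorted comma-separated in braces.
Answer: {3,4}

Derivation:
Constraint 1 (V < U) on D(V)={3,4,5} D(U)={5,6,7}: no change
Constraint 2 (U != V) on D(U)={5,6,7} D(V)={3,4,5}: no change
Constraint 3 (V + Y = U) on D(V)={3,4,5} D(Y)={3,4,5,6,7} D(U)={5,6,7}: V {3,4,5}->{3,4}; Y {3,4,5,6,7}->{3,4}; U {5,6,7}->{6,7}
So after all 3 constraints: D(Y) = {3,4}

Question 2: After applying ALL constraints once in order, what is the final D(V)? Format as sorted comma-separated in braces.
Answer: {3,4}

Derivation:
Constraint 1 (V < U) on D(V)={3,4,5} D(U)={5,6,7}: no change
Constraint 2 (U != V) on D(U)={5,6,7} D(V)={3,4,5}: no change
Constraint 3 (V + Y = U) on D(V)={3,4,5} D(Y)={3,4,5,6,7} D(U)={5,6,7}: V {3,4,5}->{3,4}; Y {3,4,5,6,7}->{3,4}; U {5,6,7}->{6,7}
So after all 3 constraints: D(V) = {3,4}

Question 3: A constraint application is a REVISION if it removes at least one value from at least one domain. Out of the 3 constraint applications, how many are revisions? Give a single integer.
Answer: 1

Derivation:
Constraint 1 (V < U) on D(V)={3,4,5} D(U)={5,6,7}: no change => not a revision
Constraint 2 (U != V) on D(U)={5,6,7} D(V)={3,4,5}: no change => not a revision
Constraint 3 (V + Y = U) on D(V)={3,4,5} D(Y)={3,4,5,6,7} D(U)={5,6,7}: V {3,4,5}->{3,4}; Y {3,4,5,6,7}->{3,4}; U {5,6,7}->{6,7} => REVISION
Total revisions = 1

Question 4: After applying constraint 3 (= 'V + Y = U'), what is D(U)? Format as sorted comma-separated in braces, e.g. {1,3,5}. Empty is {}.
Answer: {6,7}

Derivation:
Constraint 1 (V < U) on D(V)={3,4,5} D(U)={5,6,7}: no change
Constraint 2 (U != V) on D(U)={5,6,7} D(V)={3,4,5}: no change
Constraint 3 (V + Y = U) on D(V)={3,4,5} D(Y)={3,4,5,6,7} D(U)={5,6,7}: V {3,4,5}->{3,4}; Y {3,4,5,6,7}->{3,4}; U {5,6,7}->{6,7}
So after constraint 3: D(U) = {6,7}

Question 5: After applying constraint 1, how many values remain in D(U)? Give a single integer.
Answer: 3

Derivation:
Constraint 1 (V < U) on D(V)={3,4,5} D(U)={5,6,7}: no change
So after constraint 1: D(U)={5,6,7}, size = 3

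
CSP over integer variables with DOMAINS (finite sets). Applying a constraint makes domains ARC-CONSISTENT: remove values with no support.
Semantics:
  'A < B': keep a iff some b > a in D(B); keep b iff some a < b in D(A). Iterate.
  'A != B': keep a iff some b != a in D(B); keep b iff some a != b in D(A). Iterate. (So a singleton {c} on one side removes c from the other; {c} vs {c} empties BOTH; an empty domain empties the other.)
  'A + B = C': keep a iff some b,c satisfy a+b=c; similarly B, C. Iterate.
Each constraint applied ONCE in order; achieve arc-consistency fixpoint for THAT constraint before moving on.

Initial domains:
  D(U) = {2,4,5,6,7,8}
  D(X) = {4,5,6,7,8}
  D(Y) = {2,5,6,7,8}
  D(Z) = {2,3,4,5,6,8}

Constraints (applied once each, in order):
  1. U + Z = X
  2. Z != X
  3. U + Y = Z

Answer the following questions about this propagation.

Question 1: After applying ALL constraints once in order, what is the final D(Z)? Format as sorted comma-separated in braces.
Constraint 1 (U + Z = X) on D(U)={2,4,5,6,7,8} D(Z)={2,3,4,5,6,8} D(X)={4,5,6,7,8}: U {2,4,5,6,7,8}->{2,4,5,6}; Z {2,3,4,5,6,8}->{2,3,4,5,6}
Constraint 2 (Z != X) on D(Z)={2,3,4,5,6} D(X)={4,5,6,7,8}: no change
Constraint 3 (U + Y = Z) on D(U)={2,4,5,6} D(Y)={2,5,6,7,8} D(Z)={2,3,4,5,6}: U {2,4,5,6}->{2,4}; Y {2,5,6,7,8}->{2}; Z {2,3,4,5,6}->{4,6}
So after all 3 constraints: D(Z) = {4,6}

Answer: {4,6}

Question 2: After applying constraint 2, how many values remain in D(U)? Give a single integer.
Answer: 4

Derivation:
Constraint 1 (U + Z = X) on D(U)={2,4,5,6,7,8} D(Z)={2,3,4,5,6,8} D(X)={4,5,6,7,8}: U {2,4,5,6,7,8}->{2,4,5,6}; Z {2,3,4,5,6,8}->{2,3,4,5,6}
Constraint 2 (Z != X) on D(Z)={2,3,4,5,6} D(X)={4,5,6,7,8}: no change
So after constraint 2: D(U)={2,4,5,6}, size = 4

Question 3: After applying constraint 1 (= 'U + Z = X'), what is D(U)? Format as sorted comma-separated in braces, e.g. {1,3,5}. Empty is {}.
Constraint 1 (U + Z = X) on D(U)={2,4,5,6,7,8} D(Z)={2,3,4,5,6,8} D(X)={4,5,6,7,8}: U {2,4,5,6,7,8}->{2,4,5,6}; Z {2,3,4,5,6,8}->{2,3,4,5,6}
So after constraint 1: D(U) = {2,4,5,6}

Answer: {2,4,5,6}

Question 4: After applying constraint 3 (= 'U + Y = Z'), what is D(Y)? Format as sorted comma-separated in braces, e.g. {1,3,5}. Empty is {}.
Answer: {2}

Derivation:
Constraint 1 (U + Z = X) on D(U)={2,4,5,6,7,8} D(Z)={2,3,4,5,6,8} D(X)={4,5,6,7,8}: U {2,4,5,6,7,8}->{2,4,5,6}; Z {2,3,4,5,6,8}->{2,3,4,5,6}
Constraint 2 (Z != X) on D(Z)={2,3,4,5,6} D(X)={4,5,6,7,8}: no change
Constraint 3 (U + Y = Z) on D(U)={2,4,5,6} D(Y)={2,5,6,7,8} D(Z)={2,3,4,5,6}: U {2,4,5,6}->{2,4}; Y {2,5,6,7,8}->{2}; Z {2,3,4,5,6}->{4,6}
So after constraint 3: D(Y) = {2}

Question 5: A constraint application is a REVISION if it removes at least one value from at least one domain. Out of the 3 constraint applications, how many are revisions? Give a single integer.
Answer: 2

Derivation:
Constraint 1 (U + Z = X) on D(U)={2,4,5,6,7,8} D(Z)={2,3,4,5,6,8} D(X)={4,5,6,7,8}: U {2,4,5,6,7,8}->{2,4,5,6}; Z {2,3,4,5,6,8}->{2,3,4,5,6} => REVISION
Constraint 2 (Z != X) on D(Z)={2,3,4,5,6} D(X)={4,5,6,7,8}: no change => not a revision
Constraint 3 (U + Y = Z) on D(U)={2,4,5,6} D(Y)={2,5,6,7,8} D(Z)={2,3,4,5,6}: U {2,4,5,6}->{2,4}; Y {2,5,6,7,8}->{2}; Z {2,3,4,5,6}->{4,6} => REVISION
Total revisions = 2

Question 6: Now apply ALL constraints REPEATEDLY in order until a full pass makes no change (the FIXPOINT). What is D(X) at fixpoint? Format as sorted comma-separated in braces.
Answer: {6,8}

Derivation:
pass 0 (initial): D(X)={4,5,6,7,8}
pass 1: U {2,4,5,6,7,8}->{2,4}; Y {2,5,6,7,8}->{2}; Z {2,3,4,5,6,8}->{4,6}
pass 2: X {4,5,6,7,8}->{6,8}
pass 3: no change
Fixpoint after 3 passes: D(X) = {6,8}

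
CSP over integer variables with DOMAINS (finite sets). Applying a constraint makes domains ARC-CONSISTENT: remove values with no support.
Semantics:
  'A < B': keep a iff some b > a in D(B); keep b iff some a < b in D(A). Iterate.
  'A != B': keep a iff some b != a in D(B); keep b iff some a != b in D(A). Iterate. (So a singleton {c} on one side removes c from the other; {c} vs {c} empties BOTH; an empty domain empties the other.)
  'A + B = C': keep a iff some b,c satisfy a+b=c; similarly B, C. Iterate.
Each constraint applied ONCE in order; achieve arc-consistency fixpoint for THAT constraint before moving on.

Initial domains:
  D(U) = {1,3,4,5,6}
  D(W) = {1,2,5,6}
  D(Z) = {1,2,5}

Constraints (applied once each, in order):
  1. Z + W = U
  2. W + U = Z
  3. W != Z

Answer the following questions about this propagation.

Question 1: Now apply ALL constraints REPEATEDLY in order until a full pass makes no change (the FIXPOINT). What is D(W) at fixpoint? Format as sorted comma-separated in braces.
Answer: {}

Derivation:
pass 0 (initial): D(W)={1,2,5,6}
pass 1: U {1,3,4,5,6}->{3,4}; W {1,2,5,6}->{1,2}; Z {1,2,5}->{5}
pass 2: U {3,4}->{}; W {1,2}->{}; Z {5}->{}
pass 3: no change
Fixpoint after 3 passes: D(W) = {}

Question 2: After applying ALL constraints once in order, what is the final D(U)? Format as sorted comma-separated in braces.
Answer: {3,4}

Derivation:
Constraint 1 (Z + W = U) on D(Z)={1,2,5} D(W)={1,2,5,6} D(U)={1,3,4,5,6}: W {1,2,5,6}->{1,2,5}; U {1,3,4,5,6}->{3,4,6}
Constraint 2 (W + U = Z) on D(W)={1,2,5} D(U)={3,4,6} D(Z)={1,2,5}: W {1,2,5}->{1,2}; U {3,4,6}->{3,4}; Z {1,2,5}->{5}
Constraint 3 (W != Z) on D(W)={1,2} D(Z)={5}: no change
So after all 3 constraints: D(U) = {3,4}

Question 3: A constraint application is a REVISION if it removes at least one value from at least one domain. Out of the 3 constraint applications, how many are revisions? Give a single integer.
Constraint 1 (Z + W = U) on D(Z)={1,2,5} D(W)={1,2,5,6} D(U)={1,3,4,5,6}: W {1,2,5,6}->{1,2,5}; U {1,3,4,5,6}->{3,4,6} => REVISION
Constraint 2 (W + U = Z) on D(W)={1,2,5} D(U)={3,4,6} D(Z)={1,2,5}: W {1,2,5}->{1,2}; U {3,4,6}->{3,4}; Z {1,2,5}->{5} => REVISION
Constraint 3 (W != Z) on D(W)={1,2} D(Z)={5}: no change => not a revision
Total revisions = 2

Answer: 2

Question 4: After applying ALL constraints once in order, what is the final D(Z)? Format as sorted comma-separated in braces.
Constraint 1 (Z + W = U) on D(Z)={1,2,5} D(W)={1,2,5,6} D(U)={1,3,4,5,6}: W {1,2,5,6}->{1,2,5}; U {1,3,4,5,6}->{3,4,6}
Constraint 2 (W + U = Z) on D(W)={1,2,5} D(U)={3,4,6} D(Z)={1,2,5}: W {1,2,5}->{1,2}; U {3,4,6}->{3,4}; Z {1,2,5}->{5}
Constraint 3 (W != Z) on D(W)={1,2} D(Z)={5}: no change
So after all 3 constraints: D(Z) = {5}

Answer: {5}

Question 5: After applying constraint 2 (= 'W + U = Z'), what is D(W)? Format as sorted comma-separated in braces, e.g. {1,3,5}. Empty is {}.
Answer: {1,2}

Derivation:
Constraint 1 (Z + W = U) on D(Z)={1,2,5} D(W)={1,2,5,6} D(U)={1,3,4,5,6}: W {1,2,5,6}->{1,2,5}; U {1,3,4,5,6}->{3,4,6}
Constraint 2 (W + U = Z) on D(W)={1,2,5} D(U)={3,4,6} D(Z)={1,2,5}: W {1,2,5}->{1,2}; U {3,4,6}->{3,4}; Z {1,2,5}->{5}
So after constraint 2: D(W) = {1,2}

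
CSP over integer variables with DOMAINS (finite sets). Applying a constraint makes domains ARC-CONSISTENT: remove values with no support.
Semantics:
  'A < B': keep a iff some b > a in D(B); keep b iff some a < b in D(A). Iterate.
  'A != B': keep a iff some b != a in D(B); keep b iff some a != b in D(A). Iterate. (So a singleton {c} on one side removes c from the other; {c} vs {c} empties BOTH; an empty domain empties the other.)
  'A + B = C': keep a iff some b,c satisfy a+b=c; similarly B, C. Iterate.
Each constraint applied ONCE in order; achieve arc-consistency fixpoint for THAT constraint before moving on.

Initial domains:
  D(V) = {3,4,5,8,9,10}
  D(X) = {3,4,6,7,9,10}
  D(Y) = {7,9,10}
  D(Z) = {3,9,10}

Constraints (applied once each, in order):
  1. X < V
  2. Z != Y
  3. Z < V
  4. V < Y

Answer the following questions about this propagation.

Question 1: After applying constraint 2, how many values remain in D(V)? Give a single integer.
Constraint 1 (X < V) on D(X)={3,4,6,7,9,10} D(V)={3,4,5,8,9,10}: X {3,4,6,7,9,10}->{3,4,6,7,9}; V {3,4,5,8,9,10}->{4,5,8,9,10}
Constraint 2 (Z != Y) on D(Z)={3,9,10} D(Y)={7,9,10}: no change
So after constraint 2: D(V)={4,5,8,9,10}, size = 5

Answer: 5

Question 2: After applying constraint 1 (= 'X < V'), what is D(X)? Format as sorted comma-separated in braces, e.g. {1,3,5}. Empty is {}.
Constraint 1 (X < V) on D(X)={3,4,6,7,9,10} D(V)={3,4,5,8,9,10}: X {3,4,6,7,9,10}->{3,4,6,7,9}; V {3,4,5,8,9,10}->{4,5,8,9,10}
So after constraint 1: D(X) = {3,4,6,7,9}

Answer: {3,4,6,7,9}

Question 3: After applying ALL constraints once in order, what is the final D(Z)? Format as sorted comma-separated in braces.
Constraint 1 (X < V) on D(X)={3,4,6,7,9,10} D(V)={3,4,5,8,9,10}: X {3,4,6,7,9,10}->{3,4,6,7,9}; V {3,4,5,8,9,10}->{4,5,8,9,10}
Constraint 2 (Z != Y) on D(Z)={3,9,10} D(Y)={7,9,10}: no change
Constraint 3 (Z < V) on D(Z)={3,9,10} D(V)={4,5,8,9,10}: Z {3,9,10}->{3,9}
Constraint 4 (V < Y) on D(V)={4,5,8,9,10} D(Y)={7,9,10}: V {4,5,8,9,10}->{4,5,8,9}
So after all 4 constraints: D(Z) = {3,9}

Answer: {3,9}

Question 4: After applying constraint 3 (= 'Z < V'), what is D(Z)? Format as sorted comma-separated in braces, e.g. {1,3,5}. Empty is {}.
Answer: {3,9}

Derivation:
Constraint 1 (X < V) on D(X)={3,4,6,7,9,10} D(V)={3,4,5,8,9,10}: X {3,4,6,7,9,10}->{3,4,6,7,9}; V {3,4,5,8,9,10}->{4,5,8,9,10}
Constraint 2 (Z != Y) on D(Z)={3,9,10} D(Y)={7,9,10}: no change
Constraint 3 (Z < V) on D(Z)={3,9,10} D(V)={4,5,8,9,10}: Z {3,9,10}->{3,9}
So after constraint 3: D(Z) = {3,9}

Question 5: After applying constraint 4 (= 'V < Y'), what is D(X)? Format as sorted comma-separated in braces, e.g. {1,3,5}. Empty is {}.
Constraint 1 (X < V) on D(X)={3,4,6,7,9,10} D(V)={3,4,5,8,9,10}: X {3,4,6,7,9,10}->{3,4,6,7,9}; V {3,4,5,8,9,10}->{4,5,8,9,10}
Constraint 2 (Z != Y) on D(Z)={3,9,10} D(Y)={7,9,10}: no change
Constraint 3 (Z < V) on D(Z)={3,9,10} D(V)={4,5,8,9,10}: Z {3,9,10}->{3,9}
Constraint 4 (V < Y) on D(V)={4,5,8,9,10} D(Y)={7,9,10}: V {4,5,8,9,10}->{4,5,8,9}
So after constraint 4: D(X) = {3,4,6,7,9}

Answer: {3,4,6,7,9}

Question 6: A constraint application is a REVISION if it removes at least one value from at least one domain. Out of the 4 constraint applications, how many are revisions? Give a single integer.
Answer: 3

Derivation:
Constraint 1 (X < V) on D(X)={3,4,6,7,9,10} D(V)={3,4,5,8,9,10}: X {3,4,6,7,9,10}->{3,4,6,7,9}; V {3,4,5,8,9,10}->{4,5,8,9,10} => REVISION
Constraint 2 (Z != Y) on D(Z)={3,9,10} D(Y)={7,9,10}: no change => not a revision
Constraint 3 (Z < V) on D(Z)={3,9,10} D(V)={4,5,8,9,10}: Z {3,9,10}->{3,9} => REVISION
Constraint 4 (V < Y) on D(V)={4,5,8,9,10} D(Y)={7,9,10}: V {4,5,8,9,10}->{4,5,8,9} => REVISION
Total revisions = 3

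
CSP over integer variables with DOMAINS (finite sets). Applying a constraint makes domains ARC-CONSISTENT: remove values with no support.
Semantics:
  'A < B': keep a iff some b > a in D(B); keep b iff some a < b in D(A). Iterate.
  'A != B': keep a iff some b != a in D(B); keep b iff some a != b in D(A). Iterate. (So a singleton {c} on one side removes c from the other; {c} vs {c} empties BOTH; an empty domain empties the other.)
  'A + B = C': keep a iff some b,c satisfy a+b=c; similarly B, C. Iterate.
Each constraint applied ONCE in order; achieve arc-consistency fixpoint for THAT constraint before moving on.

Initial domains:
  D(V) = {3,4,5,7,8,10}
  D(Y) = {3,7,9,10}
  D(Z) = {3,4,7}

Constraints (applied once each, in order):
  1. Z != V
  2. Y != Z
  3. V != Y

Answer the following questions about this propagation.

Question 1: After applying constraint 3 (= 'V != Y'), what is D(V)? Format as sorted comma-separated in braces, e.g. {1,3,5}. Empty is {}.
Answer: {3,4,5,7,8,10}

Derivation:
Constraint 1 (Z != V) on D(Z)={3,4,7} D(V)={3,4,5,7,8,10}: no change
Constraint 2 (Y != Z) on D(Y)={3,7,9,10} D(Z)={3,4,7}: no change
Constraint 3 (V != Y) on D(V)={3,4,5,7,8,10} D(Y)={3,7,9,10}: no change
So after constraint 3: D(V) = {3,4,5,7,8,10}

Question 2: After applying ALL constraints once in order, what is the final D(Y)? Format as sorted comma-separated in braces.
Constraint 1 (Z != V) on D(Z)={3,4,7} D(V)={3,4,5,7,8,10}: no change
Constraint 2 (Y != Z) on D(Y)={3,7,9,10} D(Z)={3,4,7}: no change
Constraint 3 (V != Y) on D(V)={3,4,5,7,8,10} D(Y)={3,7,9,10}: no change
So after all 3 constraints: D(Y) = {3,7,9,10}

Answer: {3,7,9,10}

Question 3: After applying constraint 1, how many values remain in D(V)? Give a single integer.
Constraint 1 (Z != V) on D(Z)={3,4,7} D(V)={3,4,5,7,8,10}: no change
So after constraint 1: D(V)={3,4,5,7,8,10}, size = 6

Answer: 6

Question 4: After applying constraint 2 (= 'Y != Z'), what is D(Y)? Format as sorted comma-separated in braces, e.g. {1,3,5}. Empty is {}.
Answer: {3,7,9,10}

Derivation:
Constraint 1 (Z != V) on D(Z)={3,4,7} D(V)={3,4,5,7,8,10}: no change
Constraint 2 (Y != Z) on D(Y)={3,7,9,10} D(Z)={3,4,7}: no change
So after constraint 2: D(Y) = {3,7,9,10}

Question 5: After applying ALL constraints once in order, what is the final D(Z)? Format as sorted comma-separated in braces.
Constraint 1 (Z != V) on D(Z)={3,4,7} D(V)={3,4,5,7,8,10}: no change
Constraint 2 (Y != Z) on D(Y)={3,7,9,10} D(Z)={3,4,7}: no change
Constraint 3 (V != Y) on D(V)={3,4,5,7,8,10} D(Y)={3,7,9,10}: no change
So after all 3 constraints: D(Z) = {3,4,7}

Answer: {3,4,7}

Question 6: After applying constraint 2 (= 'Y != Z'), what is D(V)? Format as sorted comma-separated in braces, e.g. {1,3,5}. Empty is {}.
Answer: {3,4,5,7,8,10}

Derivation:
Constraint 1 (Z != V) on D(Z)={3,4,7} D(V)={3,4,5,7,8,10}: no change
Constraint 2 (Y != Z) on D(Y)={3,7,9,10} D(Z)={3,4,7}: no change
So after constraint 2: D(V) = {3,4,5,7,8,10}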